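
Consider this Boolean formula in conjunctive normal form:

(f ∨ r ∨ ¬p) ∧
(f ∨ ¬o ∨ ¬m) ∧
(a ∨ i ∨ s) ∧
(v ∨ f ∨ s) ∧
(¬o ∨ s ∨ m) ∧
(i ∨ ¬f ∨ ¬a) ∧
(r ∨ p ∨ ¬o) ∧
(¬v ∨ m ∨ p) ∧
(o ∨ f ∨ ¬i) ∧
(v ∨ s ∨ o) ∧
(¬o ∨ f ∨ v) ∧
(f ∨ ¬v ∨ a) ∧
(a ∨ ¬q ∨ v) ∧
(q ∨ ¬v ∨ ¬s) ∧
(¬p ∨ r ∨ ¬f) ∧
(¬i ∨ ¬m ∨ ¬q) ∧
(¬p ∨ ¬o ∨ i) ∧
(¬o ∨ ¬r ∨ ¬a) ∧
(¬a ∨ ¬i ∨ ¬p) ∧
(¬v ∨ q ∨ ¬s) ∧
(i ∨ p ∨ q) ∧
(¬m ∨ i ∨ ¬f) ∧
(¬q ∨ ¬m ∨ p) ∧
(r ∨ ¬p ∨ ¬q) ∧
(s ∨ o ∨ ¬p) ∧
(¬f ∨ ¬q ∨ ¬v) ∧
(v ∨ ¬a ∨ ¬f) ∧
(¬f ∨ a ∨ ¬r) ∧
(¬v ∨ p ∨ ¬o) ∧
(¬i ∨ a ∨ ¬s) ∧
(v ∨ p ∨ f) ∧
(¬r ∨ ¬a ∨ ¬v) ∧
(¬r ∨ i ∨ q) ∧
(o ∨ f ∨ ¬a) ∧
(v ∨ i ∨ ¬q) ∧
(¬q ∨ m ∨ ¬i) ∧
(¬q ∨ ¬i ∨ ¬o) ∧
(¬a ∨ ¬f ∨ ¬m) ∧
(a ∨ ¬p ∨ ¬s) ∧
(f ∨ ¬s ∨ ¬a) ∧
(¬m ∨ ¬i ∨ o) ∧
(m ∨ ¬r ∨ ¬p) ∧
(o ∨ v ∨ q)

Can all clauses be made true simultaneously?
No

No, the formula is not satisfiable.

No assignment of truth values to the variables can make all 43 clauses true simultaneously.

The formula is UNSAT (unsatisfiable).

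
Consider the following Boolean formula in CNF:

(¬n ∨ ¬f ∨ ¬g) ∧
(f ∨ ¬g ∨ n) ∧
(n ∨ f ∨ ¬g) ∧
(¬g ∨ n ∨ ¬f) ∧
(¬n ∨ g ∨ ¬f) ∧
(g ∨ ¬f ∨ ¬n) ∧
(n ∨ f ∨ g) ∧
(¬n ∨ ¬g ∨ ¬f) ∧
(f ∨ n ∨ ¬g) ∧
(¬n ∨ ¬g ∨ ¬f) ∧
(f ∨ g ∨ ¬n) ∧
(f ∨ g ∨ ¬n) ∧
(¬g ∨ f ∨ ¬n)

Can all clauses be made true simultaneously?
Yes

Yes, the formula is satisfiable.

One satisfying assignment is: f=True, g=False, n=False

Verification: With this assignment, all 13 clauses evaluate to true.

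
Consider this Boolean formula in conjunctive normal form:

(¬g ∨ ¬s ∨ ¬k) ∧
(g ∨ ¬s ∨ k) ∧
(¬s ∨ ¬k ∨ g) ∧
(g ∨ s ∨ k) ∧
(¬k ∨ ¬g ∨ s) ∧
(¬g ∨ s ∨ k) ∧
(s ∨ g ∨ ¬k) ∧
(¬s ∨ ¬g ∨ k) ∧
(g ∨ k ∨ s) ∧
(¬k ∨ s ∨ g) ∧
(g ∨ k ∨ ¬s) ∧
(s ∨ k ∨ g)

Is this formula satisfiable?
No

No, the formula is not satisfiable.

No assignment of truth values to the variables can make all 12 clauses true simultaneously.

The formula is UNSAT (unsatisfiable).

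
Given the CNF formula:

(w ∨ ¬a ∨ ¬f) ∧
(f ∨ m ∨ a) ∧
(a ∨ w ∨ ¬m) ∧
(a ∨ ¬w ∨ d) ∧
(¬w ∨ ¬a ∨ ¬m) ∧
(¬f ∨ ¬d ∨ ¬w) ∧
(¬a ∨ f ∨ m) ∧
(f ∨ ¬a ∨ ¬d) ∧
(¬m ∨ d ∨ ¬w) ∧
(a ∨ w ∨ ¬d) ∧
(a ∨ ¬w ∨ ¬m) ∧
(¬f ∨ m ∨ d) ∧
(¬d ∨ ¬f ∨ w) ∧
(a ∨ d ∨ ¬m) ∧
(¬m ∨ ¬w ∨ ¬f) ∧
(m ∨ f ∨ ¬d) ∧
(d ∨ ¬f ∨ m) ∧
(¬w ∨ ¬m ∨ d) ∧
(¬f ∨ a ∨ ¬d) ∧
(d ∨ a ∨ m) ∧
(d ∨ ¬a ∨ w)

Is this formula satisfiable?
No

No, the formula is not satisfiable.

No assignment of truth values to the variables can make all 21 clauses true simultaneously.

The formula is UNSAT (unsatisfiable).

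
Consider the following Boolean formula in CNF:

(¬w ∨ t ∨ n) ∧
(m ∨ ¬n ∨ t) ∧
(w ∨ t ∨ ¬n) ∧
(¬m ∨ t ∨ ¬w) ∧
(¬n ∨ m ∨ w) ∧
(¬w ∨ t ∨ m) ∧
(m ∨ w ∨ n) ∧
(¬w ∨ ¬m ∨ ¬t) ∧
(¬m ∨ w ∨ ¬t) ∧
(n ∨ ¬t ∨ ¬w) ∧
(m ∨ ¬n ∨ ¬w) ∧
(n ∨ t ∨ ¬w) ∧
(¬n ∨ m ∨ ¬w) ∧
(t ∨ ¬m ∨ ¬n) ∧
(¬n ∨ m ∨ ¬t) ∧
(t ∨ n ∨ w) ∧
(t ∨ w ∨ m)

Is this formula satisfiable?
No

No, the formula is not satisfiable.

No assignment of truth values to the variables can make all 17 clauses true simultaneously.

The formula is UNSAT (unsatisfiable).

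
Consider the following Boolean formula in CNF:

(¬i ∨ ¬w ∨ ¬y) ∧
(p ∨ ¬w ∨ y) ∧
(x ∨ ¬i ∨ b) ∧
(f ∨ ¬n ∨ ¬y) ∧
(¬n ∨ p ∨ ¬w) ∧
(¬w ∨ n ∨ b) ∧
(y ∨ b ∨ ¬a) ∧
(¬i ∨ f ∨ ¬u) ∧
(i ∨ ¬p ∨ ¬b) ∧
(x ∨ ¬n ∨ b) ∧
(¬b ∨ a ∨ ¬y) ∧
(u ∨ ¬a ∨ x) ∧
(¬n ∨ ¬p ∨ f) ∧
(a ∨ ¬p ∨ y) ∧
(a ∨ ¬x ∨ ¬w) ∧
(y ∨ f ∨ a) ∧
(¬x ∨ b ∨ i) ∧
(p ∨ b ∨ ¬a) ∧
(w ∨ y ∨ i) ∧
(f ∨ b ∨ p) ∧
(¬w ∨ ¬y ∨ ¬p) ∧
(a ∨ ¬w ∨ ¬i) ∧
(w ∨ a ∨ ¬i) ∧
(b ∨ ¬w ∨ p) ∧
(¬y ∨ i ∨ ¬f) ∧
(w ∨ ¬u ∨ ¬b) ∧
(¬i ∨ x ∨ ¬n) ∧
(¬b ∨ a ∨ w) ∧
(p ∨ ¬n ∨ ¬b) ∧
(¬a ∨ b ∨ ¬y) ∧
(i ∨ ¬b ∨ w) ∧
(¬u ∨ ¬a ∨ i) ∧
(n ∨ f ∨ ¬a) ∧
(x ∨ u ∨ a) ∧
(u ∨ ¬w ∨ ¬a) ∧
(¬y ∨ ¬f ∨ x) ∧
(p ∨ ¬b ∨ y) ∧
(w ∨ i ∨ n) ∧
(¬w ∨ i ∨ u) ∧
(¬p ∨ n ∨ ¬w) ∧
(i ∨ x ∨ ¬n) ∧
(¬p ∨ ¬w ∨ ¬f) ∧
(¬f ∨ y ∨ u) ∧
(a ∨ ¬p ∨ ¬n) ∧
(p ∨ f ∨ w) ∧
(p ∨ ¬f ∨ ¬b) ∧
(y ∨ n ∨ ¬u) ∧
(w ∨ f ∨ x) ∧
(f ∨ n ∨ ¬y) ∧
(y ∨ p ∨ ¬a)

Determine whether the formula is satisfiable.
Yes

Yes, the formula is satisfiable.

One satisfying assignment is: a=True, f=True, p=True, u=False, i=True, n=False, b=True, w=False, y=True, x=True

Verification: With this assignment, all 50 clauses evaluate to true.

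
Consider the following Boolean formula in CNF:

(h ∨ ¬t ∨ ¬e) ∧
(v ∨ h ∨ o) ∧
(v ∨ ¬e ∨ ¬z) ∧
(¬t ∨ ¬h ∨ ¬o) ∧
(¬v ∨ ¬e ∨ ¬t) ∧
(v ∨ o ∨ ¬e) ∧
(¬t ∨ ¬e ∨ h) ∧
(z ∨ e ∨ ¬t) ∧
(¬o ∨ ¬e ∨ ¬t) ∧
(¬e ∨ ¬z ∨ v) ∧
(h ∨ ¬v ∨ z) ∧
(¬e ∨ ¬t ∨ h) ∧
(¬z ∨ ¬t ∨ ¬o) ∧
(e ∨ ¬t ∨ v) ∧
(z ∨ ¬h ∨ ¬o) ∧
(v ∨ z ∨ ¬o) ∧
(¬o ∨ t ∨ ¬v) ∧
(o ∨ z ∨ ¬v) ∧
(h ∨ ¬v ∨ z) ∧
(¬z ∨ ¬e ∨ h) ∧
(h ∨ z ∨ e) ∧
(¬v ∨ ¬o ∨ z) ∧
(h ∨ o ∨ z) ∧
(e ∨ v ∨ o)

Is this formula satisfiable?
Yes

Yes, the formula is satisfiable.

One satisfying assignment is: z=True, o=False, e=False, v=True, t=False, h=False

Verification: With this assignment, all 24 clauses evaluate to true.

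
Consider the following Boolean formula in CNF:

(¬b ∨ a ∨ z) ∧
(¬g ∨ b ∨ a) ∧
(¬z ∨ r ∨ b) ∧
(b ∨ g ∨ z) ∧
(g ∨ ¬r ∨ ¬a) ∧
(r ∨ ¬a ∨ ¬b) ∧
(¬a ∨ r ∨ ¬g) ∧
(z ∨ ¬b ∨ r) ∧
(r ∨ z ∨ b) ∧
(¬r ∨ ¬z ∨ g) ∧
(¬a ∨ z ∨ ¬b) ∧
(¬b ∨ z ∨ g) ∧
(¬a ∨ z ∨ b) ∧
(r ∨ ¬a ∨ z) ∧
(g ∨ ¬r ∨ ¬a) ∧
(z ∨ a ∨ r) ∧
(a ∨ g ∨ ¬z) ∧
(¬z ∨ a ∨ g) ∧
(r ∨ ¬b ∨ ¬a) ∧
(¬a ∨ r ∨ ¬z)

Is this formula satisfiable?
Yes

Yes, the formula is satisfiable.

One satisfying assignment is: g=True, z=True, r=False, a=False, b=True

Verification: With this assignment, all 20 clauses evaluate to true.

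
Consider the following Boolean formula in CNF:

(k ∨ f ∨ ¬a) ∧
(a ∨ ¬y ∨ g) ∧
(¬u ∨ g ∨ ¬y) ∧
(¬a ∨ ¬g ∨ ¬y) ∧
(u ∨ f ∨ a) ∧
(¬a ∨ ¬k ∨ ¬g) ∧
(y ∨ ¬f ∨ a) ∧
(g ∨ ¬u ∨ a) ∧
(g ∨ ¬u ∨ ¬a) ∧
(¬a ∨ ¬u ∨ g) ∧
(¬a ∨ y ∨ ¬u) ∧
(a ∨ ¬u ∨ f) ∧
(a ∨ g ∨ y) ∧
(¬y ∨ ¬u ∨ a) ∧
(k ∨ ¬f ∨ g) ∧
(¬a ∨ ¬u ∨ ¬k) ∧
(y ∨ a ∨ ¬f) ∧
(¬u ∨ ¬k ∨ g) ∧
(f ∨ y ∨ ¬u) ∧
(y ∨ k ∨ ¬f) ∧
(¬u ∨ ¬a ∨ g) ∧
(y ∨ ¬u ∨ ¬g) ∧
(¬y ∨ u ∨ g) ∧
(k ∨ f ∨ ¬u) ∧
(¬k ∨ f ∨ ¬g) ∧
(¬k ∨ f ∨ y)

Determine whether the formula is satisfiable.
Yes

Yes, the formula is satisfiable.

One satisfying assignment is: g=False, a=True, y=False, f=True, u=False, k=True

Verification: With this assignment, all 26 clauses evaluate to true.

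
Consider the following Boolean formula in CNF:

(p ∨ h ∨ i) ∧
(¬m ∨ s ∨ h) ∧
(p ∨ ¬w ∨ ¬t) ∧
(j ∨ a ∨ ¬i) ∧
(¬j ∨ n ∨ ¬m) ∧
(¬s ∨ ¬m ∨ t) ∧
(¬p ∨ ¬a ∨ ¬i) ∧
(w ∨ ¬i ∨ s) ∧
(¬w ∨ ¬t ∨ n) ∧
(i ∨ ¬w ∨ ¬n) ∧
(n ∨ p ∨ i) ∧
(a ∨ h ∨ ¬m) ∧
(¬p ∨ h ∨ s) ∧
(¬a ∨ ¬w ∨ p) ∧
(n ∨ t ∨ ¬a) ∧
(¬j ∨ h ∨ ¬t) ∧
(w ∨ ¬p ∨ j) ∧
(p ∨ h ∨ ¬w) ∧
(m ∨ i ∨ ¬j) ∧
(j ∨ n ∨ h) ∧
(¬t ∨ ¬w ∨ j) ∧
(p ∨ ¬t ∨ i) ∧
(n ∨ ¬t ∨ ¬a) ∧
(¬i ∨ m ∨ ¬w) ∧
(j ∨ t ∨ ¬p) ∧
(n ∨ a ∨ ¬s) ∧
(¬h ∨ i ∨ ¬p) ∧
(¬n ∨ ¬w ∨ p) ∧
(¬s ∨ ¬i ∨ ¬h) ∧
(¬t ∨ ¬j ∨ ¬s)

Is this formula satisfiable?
Yes

Yes, the formula is satisfiable.

One satisfying assignment is: n=True, w=False, j=True, a=False, s=False, m=True, i=False, t=False, h=True, p=False

Verification: With this assignment, all 30 clauses evaluate to true.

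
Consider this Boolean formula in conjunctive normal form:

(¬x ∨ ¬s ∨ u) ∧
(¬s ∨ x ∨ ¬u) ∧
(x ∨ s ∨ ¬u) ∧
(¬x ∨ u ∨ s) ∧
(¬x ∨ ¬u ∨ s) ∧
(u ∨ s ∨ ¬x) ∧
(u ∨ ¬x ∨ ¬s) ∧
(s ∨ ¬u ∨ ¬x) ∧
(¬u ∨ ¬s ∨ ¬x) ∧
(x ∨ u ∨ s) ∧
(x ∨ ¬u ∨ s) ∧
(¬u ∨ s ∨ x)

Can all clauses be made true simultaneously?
Yes

Yes, the formula is satisfiable.

One satisfying assignment is: s=True, u=False, x=False

Verification: With this assignment, all 12 clauses evaluate to true.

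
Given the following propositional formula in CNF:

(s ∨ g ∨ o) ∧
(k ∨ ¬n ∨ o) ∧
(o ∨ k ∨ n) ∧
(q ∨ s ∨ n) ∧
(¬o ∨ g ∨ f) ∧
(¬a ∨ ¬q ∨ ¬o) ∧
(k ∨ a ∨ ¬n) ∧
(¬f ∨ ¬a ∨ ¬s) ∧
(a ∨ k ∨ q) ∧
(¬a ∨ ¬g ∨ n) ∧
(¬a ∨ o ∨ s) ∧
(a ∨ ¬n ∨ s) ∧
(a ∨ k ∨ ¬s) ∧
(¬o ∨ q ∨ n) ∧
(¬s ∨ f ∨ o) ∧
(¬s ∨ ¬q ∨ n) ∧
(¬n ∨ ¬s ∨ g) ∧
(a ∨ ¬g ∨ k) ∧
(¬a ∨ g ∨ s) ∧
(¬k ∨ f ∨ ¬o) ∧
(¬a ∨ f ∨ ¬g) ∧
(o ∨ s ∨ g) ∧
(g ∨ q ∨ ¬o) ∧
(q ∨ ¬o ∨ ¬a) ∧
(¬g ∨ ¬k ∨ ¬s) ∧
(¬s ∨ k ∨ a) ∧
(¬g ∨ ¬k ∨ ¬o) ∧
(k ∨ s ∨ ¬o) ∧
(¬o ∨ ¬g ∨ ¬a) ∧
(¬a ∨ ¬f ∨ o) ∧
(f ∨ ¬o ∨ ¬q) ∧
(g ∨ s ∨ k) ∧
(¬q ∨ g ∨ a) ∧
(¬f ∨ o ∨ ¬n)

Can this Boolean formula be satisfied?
Yes

Yes, the formula is satisfiable.

One satisfying assignment is: f=True, k=True, g=False, n=False, s=True, q=False, a=False, o=False

Verification: With this assignment, all 34 clauses evaluate to true.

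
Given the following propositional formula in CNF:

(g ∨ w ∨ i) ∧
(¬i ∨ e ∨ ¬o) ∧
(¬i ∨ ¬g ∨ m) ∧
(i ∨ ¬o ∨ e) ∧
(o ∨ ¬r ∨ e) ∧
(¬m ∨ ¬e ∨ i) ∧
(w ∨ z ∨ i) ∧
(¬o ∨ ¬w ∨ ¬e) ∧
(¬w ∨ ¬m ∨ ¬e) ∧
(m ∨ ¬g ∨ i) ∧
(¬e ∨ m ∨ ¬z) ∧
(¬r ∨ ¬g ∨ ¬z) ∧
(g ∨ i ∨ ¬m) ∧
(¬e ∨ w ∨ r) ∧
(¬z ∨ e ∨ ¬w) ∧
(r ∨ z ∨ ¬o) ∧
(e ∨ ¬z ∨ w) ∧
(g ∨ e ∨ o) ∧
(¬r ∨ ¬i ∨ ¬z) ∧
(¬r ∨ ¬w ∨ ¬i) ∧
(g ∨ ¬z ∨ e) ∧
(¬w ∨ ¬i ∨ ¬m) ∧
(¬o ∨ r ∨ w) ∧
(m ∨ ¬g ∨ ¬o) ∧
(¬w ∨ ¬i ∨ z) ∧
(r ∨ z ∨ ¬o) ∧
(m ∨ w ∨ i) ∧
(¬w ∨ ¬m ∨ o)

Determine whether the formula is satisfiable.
Yes

Yes, the formula is satisfiable.

One satisfying assignment is: z=False, g=False, m=False, w=False, i=True, e=True, o=False, r=True

Verification: With this assignment, all 28 clauses evaluate to true.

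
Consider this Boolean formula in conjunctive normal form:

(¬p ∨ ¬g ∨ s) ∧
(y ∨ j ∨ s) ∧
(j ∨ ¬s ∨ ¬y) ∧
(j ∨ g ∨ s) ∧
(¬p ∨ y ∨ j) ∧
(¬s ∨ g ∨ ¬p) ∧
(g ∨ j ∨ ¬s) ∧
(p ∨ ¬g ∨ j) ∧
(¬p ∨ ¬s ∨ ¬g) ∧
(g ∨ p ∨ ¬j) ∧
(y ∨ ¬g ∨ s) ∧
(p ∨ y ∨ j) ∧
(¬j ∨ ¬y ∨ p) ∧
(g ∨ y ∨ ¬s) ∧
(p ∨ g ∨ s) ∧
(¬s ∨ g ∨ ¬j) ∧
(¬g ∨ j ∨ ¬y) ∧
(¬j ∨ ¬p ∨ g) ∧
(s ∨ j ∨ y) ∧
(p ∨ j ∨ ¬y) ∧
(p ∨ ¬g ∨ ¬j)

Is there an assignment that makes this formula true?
No

No, the formula is not satisfiable.

No assignment of truth values to the variables can make all 21 clauses true simultaneously.

The formula is UNSAT (unsatisfiable).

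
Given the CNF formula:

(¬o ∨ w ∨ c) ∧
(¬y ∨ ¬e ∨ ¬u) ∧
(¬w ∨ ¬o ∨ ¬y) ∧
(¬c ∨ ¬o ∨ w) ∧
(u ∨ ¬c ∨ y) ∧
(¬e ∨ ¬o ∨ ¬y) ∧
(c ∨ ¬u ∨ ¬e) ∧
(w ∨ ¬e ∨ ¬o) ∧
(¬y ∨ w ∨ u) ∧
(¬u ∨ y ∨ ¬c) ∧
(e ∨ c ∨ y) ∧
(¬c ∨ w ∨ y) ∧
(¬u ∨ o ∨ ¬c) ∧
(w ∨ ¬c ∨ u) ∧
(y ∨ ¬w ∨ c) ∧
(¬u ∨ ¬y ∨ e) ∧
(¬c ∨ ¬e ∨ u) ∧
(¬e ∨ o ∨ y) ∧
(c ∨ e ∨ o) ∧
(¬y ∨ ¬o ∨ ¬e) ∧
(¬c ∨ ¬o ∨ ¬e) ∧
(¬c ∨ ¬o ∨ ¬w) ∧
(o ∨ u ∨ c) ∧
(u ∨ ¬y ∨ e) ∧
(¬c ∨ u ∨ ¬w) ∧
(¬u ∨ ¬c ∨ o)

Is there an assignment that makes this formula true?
No

No, the formula is not satisfiable.

No assignment of truth values to the variables can make all 26 clauses true simultaneously.

The formula is UNSAT (unsatisfiable).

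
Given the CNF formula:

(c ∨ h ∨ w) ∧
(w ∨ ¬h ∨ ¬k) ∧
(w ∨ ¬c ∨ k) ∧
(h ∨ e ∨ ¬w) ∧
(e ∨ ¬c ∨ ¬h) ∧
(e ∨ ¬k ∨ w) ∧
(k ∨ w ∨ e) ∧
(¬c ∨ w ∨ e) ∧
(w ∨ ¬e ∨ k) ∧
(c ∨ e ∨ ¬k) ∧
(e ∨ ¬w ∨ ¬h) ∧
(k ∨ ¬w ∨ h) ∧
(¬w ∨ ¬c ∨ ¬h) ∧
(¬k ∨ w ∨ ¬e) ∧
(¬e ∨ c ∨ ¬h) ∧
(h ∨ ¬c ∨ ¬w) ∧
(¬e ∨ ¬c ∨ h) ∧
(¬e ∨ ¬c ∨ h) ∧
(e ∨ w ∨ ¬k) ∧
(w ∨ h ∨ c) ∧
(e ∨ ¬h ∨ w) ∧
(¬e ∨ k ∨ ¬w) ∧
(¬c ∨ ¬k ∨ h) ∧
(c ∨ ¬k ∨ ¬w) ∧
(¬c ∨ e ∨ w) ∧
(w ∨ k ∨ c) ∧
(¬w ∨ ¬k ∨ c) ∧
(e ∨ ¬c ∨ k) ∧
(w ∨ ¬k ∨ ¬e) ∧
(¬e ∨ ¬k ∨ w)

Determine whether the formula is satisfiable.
No

No, the formula is not satisfiable.

No assignment of truth values to the variables can make all 30 clauses true simultaneously.

The formula is UNSAT (unsatisfiable).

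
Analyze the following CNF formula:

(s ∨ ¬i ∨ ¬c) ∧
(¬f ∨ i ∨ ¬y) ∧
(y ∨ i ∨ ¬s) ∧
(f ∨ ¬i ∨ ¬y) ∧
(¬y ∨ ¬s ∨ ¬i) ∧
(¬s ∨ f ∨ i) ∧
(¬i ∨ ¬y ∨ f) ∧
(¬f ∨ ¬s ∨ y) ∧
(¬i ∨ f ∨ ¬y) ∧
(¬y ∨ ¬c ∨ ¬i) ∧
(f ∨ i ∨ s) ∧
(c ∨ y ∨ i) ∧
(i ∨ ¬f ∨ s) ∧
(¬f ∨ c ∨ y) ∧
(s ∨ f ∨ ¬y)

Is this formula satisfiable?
Yes

Yes, the formula is satisfiable.

One satisfying assignment is: y=False, c=False, f=False, i=True, s=False

Verification: With this assignment, all 15 clauses evaluate to true.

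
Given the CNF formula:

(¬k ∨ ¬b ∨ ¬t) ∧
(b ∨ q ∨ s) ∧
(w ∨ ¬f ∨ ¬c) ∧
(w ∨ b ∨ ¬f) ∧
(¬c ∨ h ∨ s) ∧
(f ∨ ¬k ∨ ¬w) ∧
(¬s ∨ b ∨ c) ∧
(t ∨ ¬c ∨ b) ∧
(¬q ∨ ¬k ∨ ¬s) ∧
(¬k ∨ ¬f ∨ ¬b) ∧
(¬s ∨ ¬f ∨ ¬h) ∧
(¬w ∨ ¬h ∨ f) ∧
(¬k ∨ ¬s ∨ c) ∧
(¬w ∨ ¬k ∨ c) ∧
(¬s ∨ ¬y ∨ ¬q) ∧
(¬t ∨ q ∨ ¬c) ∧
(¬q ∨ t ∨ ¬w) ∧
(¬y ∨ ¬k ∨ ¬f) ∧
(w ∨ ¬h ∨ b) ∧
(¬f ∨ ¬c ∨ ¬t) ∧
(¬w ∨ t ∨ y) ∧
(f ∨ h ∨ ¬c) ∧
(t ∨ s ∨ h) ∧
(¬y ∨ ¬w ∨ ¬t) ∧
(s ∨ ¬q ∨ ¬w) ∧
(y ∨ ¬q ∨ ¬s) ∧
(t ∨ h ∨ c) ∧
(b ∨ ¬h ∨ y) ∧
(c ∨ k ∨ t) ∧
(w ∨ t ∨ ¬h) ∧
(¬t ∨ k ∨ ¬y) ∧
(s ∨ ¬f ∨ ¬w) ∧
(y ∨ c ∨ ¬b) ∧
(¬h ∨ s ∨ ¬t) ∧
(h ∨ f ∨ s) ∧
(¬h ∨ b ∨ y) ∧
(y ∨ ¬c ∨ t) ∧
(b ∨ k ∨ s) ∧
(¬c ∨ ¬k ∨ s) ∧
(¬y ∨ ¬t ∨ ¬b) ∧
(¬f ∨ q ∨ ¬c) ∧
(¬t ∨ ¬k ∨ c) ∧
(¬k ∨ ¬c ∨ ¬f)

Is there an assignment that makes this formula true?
No

No, the formula is not satisfiable.

No assignment of truth values to the variables can make all 43 clauses true simultaneously.

The formula is UNSAT (unsatisfiable).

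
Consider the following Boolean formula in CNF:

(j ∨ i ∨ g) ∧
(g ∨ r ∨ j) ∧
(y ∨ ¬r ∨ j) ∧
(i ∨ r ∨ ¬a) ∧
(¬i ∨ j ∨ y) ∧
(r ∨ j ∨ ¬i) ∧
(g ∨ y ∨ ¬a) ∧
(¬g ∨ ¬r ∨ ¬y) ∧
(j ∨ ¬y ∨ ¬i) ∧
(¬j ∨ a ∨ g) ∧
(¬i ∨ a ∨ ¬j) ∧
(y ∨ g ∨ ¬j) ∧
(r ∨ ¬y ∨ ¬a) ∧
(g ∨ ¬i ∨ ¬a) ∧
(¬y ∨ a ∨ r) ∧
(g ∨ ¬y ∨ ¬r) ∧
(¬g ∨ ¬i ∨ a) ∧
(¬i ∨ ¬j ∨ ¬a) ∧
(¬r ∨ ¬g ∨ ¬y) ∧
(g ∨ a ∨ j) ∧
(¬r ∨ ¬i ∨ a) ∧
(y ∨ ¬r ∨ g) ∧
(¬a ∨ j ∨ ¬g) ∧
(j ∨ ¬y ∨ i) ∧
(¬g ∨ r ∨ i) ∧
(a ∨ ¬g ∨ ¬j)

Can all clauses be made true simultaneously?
Yes

Yes, the formula is satisfiable.

One satisfying assignment is: r=True, a=True, y=False, g=True, i=False, j=True

Verification: With this assignment, all 26 clauses evaluate to true.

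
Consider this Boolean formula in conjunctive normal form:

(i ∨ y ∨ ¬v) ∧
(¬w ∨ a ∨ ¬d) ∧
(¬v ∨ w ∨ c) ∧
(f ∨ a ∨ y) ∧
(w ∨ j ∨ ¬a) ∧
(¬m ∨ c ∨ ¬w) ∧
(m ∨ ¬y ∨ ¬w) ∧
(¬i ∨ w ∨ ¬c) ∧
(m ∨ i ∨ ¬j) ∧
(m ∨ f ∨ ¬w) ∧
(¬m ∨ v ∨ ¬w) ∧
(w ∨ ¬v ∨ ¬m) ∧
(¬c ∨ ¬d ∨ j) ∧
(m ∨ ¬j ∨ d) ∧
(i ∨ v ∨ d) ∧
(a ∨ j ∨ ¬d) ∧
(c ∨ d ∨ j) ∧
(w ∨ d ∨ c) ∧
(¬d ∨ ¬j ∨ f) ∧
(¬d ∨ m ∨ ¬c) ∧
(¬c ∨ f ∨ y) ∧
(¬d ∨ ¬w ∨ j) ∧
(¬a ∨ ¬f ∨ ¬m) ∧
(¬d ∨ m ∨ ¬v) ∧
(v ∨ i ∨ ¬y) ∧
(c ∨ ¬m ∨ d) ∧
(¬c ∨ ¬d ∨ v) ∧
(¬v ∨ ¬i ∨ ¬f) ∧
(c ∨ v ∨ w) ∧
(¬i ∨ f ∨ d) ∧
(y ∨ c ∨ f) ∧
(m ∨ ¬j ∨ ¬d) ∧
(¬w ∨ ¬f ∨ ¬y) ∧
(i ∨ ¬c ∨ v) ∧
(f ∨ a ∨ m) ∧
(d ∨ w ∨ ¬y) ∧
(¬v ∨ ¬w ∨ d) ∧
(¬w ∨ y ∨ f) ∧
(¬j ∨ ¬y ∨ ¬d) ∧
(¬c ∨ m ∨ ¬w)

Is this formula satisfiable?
No

No, the formula is not satisfiable.

No assignment of truth values to the variables can make all 40 clauses true simultaneously.

The formula is UNSAT (unsatisfiable).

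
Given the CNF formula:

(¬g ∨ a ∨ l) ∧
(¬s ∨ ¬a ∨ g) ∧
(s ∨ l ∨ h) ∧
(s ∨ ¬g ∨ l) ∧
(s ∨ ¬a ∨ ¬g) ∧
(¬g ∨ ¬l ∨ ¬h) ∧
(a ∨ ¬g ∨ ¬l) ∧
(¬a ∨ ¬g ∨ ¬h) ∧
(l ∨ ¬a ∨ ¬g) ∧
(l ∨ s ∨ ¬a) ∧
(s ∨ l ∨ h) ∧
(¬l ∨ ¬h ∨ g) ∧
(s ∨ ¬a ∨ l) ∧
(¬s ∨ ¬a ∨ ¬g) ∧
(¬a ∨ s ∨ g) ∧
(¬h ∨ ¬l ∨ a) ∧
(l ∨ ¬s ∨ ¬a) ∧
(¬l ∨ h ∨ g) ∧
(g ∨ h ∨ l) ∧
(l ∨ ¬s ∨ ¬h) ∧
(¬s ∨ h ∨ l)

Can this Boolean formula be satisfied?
Yes

Yes, the formula is satisfiable.

One satisfying assignment is: h=True, a=False, l=False, s=False, g=False

Verification: With this assignment, all 21 clauses evaluate to true.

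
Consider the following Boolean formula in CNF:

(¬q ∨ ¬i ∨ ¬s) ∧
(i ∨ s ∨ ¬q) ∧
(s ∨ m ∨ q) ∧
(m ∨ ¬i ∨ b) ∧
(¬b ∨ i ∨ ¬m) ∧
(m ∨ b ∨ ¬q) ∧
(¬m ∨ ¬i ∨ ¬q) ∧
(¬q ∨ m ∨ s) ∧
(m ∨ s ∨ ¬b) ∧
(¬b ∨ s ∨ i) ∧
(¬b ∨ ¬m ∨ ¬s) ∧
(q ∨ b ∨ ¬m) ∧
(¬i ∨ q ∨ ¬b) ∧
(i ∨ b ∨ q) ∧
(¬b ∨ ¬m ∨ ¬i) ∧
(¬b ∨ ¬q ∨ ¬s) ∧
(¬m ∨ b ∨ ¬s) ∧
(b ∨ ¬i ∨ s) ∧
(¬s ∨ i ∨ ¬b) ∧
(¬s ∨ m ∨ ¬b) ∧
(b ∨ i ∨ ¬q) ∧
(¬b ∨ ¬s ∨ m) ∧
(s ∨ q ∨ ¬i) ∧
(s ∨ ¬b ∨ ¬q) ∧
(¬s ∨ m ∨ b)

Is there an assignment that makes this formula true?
No

No, the formula is not satisfiable.

No assignment of truth values to the variables can make all 25 clauses true simultaneously.

The formula is UNSAT (unsatisfiable).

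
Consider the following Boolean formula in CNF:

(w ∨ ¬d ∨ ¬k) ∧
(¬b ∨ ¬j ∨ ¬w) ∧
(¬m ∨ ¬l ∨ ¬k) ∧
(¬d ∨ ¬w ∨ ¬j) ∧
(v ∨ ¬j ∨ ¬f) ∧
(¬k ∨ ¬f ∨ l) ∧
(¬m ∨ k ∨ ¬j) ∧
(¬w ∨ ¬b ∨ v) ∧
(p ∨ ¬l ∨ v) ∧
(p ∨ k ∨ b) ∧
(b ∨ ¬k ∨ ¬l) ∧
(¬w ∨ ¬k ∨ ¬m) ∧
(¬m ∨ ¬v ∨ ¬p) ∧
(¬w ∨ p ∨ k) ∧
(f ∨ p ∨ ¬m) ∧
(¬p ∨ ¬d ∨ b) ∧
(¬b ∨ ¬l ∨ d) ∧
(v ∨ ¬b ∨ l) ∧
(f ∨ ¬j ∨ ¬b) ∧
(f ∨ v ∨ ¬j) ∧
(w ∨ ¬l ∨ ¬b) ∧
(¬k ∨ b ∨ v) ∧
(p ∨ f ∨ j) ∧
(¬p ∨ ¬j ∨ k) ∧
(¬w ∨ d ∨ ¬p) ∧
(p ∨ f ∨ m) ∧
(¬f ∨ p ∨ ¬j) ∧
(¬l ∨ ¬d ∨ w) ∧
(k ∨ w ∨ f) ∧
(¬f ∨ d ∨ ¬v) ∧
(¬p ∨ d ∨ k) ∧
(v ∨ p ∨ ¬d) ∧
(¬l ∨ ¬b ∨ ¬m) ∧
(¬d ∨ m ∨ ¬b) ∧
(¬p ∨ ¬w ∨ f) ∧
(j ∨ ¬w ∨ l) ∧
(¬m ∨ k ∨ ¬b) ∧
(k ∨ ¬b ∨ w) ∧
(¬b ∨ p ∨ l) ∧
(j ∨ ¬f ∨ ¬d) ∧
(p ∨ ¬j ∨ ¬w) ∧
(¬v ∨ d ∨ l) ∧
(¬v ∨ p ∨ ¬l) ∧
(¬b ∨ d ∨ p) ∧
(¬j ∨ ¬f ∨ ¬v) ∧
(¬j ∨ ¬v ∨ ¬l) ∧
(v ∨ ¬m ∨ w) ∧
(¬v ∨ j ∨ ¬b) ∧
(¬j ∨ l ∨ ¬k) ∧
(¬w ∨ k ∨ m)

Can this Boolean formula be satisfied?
No

No, the formula is not satisfiable.

No assignment of truth values to the variables can make all 50 clauses true simultaneously.

The formula is UNSAT (unsatisfiable).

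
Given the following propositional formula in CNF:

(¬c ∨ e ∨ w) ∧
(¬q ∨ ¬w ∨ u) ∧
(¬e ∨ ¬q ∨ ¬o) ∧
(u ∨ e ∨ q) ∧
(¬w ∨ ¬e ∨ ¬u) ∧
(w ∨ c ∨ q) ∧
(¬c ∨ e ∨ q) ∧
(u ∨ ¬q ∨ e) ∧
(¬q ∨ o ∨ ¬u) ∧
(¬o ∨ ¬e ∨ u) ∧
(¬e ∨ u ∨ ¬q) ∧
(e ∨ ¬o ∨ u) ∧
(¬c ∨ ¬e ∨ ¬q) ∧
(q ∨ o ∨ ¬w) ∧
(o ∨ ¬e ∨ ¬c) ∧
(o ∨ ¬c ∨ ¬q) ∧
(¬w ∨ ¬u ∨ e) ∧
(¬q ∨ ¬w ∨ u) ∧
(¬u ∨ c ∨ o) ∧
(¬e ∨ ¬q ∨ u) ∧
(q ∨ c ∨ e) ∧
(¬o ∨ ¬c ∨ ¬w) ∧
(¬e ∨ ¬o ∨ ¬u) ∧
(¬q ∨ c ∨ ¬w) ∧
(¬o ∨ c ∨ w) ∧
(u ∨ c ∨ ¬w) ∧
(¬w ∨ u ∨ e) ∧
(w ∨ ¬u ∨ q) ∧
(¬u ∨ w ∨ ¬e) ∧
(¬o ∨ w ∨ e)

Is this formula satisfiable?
No

No, the formula is not satisfiable.

No assignment of truth values to the variables can make all 30 clauses true simultaneously.

The formula is UNSAT (unsatisfiable).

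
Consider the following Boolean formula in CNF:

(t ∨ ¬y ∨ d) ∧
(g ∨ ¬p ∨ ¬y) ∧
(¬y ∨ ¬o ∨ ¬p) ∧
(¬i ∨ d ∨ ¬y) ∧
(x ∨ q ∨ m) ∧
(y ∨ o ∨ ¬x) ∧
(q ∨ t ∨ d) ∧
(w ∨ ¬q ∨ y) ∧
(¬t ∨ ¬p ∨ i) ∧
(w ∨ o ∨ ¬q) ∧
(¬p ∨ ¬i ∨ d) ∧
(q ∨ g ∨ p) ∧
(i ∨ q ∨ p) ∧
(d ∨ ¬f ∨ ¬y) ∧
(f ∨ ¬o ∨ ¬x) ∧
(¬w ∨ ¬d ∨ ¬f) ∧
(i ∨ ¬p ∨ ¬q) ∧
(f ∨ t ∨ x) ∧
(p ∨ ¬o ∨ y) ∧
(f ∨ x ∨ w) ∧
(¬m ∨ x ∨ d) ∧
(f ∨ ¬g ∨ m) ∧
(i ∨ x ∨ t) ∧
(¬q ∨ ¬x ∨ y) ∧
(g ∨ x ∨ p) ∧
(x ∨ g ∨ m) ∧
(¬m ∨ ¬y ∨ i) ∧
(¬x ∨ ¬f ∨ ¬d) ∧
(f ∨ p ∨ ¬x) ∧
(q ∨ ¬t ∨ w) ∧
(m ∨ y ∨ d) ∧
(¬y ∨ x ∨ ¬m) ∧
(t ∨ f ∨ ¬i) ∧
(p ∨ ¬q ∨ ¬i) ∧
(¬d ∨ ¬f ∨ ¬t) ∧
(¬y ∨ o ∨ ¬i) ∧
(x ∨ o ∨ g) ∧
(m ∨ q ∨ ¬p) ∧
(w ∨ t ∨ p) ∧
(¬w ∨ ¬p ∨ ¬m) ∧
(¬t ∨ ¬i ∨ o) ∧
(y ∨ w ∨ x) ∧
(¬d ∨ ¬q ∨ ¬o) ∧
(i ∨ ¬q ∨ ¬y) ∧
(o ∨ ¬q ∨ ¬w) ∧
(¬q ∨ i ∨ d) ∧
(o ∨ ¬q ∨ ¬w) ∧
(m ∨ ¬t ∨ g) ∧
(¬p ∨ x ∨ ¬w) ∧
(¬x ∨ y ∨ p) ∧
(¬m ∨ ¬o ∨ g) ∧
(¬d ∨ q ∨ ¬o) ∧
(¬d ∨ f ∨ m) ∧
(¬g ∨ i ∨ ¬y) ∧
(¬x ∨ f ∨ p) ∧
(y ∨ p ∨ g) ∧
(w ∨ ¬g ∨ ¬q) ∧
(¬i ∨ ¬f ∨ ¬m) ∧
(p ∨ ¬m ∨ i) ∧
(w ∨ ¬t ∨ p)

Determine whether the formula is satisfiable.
No

No, the formula is not satisfiable.

No assignment of truth values to the variables can make all 60 clauses true simultaneously.

The formula is UNSAT (unsatisfiable).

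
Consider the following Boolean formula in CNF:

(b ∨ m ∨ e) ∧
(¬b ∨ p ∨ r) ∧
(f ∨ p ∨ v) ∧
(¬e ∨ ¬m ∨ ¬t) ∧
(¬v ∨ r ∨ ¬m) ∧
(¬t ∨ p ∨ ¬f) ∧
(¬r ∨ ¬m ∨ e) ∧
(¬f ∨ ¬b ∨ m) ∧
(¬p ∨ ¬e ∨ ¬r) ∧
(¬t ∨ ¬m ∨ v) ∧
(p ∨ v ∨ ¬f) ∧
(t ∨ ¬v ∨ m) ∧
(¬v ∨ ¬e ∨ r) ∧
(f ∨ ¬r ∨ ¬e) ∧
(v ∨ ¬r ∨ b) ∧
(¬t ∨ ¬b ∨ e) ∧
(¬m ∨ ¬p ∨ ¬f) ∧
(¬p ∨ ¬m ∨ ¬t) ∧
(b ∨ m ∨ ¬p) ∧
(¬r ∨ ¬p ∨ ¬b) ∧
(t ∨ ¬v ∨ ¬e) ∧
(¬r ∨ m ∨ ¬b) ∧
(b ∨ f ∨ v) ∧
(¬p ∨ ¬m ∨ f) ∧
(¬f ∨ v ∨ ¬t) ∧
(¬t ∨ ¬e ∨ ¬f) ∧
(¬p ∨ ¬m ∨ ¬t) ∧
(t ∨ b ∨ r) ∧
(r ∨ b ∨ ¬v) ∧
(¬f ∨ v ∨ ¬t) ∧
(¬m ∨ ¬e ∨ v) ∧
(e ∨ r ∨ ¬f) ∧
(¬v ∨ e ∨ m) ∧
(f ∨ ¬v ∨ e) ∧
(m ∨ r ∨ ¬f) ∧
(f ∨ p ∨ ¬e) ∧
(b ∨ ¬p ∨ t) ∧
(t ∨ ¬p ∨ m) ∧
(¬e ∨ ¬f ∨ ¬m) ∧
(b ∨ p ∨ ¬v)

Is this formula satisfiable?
Yes

Yes, the formula is satisfiable.

One satisfying assignment is: b=True, e=True, r=False, m=False, p=True, f=False, t=True, v=False

Verification: With this assignment, all 40 clauses evaluate to true.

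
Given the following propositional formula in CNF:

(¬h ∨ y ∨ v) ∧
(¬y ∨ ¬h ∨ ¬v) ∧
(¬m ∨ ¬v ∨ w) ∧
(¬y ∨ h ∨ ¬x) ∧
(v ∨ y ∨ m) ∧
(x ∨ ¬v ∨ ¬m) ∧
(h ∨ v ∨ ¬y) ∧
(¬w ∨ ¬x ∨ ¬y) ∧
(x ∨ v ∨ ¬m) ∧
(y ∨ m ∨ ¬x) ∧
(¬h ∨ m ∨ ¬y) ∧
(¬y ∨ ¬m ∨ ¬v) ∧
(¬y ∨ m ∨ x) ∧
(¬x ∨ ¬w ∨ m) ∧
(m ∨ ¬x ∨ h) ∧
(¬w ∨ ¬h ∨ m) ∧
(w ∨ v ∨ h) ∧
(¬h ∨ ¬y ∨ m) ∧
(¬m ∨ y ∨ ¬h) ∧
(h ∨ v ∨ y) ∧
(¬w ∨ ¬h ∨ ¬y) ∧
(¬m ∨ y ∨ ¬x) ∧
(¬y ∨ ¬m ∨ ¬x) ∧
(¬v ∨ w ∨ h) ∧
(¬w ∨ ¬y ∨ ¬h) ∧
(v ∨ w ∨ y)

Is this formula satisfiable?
Yes

Yes, the formula is satisfiable.

One satisfying assignment is: w=False, y=False, x=False, h=True, m=False, v=True

Verification: With this assignment, all 26 clauses evaluate to true.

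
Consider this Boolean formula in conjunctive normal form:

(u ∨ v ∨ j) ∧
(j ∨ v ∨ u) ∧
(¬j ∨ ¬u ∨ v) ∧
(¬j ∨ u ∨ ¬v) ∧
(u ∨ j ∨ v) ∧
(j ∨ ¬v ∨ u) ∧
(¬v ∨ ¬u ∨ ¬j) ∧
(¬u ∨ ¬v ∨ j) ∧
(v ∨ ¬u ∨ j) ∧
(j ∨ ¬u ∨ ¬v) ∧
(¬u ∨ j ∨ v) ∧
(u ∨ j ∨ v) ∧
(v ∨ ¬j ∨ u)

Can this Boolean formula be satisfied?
No

No, the formula is not satisfiable.

No assignment of truth values to the variables can make all 13 clauses true simultaneously.

The formula is UNSAT (unsatisfiable).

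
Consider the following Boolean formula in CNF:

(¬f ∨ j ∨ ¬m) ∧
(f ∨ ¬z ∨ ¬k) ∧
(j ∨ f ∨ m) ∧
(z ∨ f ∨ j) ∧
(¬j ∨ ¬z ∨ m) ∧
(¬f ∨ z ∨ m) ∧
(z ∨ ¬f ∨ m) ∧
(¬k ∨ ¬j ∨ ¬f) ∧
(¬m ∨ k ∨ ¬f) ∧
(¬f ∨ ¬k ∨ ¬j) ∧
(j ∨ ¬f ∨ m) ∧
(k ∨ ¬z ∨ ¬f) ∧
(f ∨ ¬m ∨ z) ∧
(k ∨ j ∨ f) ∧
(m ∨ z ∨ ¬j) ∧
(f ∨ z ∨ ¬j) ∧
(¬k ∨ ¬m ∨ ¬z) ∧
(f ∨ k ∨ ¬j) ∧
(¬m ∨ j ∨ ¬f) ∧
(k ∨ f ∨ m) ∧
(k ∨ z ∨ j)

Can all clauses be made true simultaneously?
No

No, the formula is not satisfiable.

No assignment of truth values to the variables can make all 21 clauses true simultaneously.

The formula is UNSAT (unsatisfiable).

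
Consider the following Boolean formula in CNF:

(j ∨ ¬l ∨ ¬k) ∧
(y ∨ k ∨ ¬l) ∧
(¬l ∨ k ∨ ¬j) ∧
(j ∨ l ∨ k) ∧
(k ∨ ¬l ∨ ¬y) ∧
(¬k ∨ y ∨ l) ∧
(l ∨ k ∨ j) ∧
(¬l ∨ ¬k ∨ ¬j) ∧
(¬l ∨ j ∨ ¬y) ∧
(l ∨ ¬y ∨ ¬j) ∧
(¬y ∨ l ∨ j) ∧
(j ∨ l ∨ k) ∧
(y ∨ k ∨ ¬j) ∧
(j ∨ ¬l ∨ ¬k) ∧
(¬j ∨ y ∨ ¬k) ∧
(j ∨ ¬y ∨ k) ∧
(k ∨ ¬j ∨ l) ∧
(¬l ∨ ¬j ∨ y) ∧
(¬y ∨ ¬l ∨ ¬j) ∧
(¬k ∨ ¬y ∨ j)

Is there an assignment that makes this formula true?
No

No, the formula is not satisfiable.

No assignment of truth values to the variables can make all 20 clauses true simultaneously.

The formula is UNSAT (unsatisfiable).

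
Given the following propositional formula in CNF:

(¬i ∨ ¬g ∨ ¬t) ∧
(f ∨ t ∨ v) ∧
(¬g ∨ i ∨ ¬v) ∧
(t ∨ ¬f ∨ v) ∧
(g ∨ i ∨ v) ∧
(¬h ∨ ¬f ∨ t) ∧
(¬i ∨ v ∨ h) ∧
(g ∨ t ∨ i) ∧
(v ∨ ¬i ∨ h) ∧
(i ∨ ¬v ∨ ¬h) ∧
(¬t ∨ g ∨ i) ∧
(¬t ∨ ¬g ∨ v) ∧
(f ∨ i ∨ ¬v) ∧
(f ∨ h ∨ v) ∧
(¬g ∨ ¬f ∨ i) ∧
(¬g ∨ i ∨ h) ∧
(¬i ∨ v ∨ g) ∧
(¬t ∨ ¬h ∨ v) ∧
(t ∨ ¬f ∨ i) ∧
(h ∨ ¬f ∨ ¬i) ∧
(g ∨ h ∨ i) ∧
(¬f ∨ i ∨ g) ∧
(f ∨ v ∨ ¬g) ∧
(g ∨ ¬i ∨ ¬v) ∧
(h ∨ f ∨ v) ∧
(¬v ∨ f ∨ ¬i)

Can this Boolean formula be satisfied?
No

No, the formula is not satisfiable.

No assignment of truth values to the variables can make all 26 clauses true simultaneously.

The formula is UNSAT (unsatisfiable).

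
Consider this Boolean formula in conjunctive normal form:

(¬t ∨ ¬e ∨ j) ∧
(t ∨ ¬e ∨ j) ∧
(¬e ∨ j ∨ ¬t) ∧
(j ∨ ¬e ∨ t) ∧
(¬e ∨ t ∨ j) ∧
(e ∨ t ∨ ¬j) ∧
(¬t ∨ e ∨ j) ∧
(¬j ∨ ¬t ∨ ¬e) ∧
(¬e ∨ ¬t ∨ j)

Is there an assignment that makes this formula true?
Yes

Yes, the formula is satisfiable.

One satisfying assignment is: j=False, e=False, t=False

Verification: With this assignment, all 9 clauses evaluate to true.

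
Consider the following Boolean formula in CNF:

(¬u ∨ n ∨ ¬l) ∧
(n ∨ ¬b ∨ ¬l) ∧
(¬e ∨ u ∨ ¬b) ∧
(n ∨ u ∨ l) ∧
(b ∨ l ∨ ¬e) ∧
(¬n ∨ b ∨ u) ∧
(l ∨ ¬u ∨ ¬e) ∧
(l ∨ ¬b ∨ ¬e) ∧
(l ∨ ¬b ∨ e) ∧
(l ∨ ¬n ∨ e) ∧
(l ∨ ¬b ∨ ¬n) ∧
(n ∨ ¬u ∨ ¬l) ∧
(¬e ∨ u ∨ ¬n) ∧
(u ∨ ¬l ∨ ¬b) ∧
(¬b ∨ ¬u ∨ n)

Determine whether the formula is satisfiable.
Yes

Yes, the formula is satisfiable.

One satisfying assignment is: u=True, e=False, n=False, l=False, b=False

Verification: With this assignment, all 15 clauses evaluate to true.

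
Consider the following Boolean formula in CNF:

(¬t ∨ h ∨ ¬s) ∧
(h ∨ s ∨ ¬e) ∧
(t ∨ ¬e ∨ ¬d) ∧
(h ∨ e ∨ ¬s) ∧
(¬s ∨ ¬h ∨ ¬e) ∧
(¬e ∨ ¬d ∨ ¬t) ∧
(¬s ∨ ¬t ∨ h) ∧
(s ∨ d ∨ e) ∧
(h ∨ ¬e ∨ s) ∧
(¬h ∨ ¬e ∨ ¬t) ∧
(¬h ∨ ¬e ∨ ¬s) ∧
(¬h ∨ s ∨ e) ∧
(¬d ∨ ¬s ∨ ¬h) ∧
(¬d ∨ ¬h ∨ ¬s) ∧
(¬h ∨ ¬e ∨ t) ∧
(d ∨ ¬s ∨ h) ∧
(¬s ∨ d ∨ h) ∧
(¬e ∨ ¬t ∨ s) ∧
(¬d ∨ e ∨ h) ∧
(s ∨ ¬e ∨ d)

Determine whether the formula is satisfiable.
Yes

Yes, the formula is satisfiable.

One satisfying assignment is: e=False, s=True, t=True, d=False, h=True

Verification: With this assignment, all 20 clauses evaluate to true.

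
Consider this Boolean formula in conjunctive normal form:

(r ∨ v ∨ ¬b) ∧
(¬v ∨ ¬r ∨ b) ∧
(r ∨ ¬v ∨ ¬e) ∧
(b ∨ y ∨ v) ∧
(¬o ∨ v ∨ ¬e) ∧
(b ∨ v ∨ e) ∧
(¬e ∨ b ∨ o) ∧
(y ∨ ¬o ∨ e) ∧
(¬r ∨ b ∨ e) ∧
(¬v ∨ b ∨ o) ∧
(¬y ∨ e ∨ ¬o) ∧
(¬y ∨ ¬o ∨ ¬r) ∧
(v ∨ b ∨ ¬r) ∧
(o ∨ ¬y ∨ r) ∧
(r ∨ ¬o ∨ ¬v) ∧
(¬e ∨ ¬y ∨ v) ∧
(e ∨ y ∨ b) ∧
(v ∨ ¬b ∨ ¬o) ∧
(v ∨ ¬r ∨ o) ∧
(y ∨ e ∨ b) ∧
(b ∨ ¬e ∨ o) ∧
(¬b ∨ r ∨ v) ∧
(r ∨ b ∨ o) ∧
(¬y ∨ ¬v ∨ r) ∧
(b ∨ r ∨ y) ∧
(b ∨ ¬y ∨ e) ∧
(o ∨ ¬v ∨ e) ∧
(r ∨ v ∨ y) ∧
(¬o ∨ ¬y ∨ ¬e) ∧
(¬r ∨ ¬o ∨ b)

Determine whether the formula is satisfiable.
Yes

Yes, the formula is satisfiable.

One satisfying assignment is: v=True, r=True, b=True, o=False, e=True, y=False

Verification: With this assignment, all 30 clauses evaluate to true.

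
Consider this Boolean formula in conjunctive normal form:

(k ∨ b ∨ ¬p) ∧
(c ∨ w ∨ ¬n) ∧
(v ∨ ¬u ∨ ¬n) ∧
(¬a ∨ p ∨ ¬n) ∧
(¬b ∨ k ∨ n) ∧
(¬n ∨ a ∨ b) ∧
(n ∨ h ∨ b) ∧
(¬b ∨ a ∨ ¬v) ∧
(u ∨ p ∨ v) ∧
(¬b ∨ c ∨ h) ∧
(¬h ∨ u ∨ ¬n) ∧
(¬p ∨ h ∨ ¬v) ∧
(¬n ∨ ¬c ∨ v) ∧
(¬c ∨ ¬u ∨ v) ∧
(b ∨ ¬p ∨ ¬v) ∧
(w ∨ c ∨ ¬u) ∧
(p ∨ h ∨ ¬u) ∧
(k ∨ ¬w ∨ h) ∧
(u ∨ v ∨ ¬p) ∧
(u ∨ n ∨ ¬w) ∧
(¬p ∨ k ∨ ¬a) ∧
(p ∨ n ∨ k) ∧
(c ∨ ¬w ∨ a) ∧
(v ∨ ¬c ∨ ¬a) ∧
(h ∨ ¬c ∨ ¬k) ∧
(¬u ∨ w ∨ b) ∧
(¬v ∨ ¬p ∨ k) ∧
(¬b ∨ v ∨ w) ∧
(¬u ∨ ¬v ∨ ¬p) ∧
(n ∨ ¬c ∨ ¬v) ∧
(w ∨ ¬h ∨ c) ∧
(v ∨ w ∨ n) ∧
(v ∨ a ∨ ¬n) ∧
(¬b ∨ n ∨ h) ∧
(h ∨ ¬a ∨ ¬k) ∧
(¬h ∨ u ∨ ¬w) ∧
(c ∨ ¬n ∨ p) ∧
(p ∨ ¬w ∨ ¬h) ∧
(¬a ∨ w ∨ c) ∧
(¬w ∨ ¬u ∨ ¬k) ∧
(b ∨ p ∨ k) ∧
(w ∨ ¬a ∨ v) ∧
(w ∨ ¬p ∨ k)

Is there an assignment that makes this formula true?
No

No, the formula is not satisfiable.

No assignment of truth values to the variables can make all 43 clauses true simultaneously.

The formula is UNSAT (unsatisfiable).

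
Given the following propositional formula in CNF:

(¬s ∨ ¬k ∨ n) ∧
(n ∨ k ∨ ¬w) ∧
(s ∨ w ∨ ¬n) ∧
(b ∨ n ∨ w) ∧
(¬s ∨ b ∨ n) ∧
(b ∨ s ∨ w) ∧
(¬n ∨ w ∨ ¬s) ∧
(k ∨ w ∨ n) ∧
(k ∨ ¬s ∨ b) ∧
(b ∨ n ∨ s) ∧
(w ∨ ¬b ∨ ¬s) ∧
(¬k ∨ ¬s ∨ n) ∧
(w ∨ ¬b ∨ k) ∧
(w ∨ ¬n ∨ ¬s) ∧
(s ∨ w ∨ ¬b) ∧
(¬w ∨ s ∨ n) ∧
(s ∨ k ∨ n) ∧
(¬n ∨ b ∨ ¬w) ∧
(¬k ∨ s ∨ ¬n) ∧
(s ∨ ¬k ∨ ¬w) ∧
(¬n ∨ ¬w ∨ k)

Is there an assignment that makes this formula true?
Yes

Yes, the formula is satisfiable.

One satisfying assignment is: b=True, w=True, k=True, n=True, s=True

Verification: With this assignment, all 21 clauses evaluate to true.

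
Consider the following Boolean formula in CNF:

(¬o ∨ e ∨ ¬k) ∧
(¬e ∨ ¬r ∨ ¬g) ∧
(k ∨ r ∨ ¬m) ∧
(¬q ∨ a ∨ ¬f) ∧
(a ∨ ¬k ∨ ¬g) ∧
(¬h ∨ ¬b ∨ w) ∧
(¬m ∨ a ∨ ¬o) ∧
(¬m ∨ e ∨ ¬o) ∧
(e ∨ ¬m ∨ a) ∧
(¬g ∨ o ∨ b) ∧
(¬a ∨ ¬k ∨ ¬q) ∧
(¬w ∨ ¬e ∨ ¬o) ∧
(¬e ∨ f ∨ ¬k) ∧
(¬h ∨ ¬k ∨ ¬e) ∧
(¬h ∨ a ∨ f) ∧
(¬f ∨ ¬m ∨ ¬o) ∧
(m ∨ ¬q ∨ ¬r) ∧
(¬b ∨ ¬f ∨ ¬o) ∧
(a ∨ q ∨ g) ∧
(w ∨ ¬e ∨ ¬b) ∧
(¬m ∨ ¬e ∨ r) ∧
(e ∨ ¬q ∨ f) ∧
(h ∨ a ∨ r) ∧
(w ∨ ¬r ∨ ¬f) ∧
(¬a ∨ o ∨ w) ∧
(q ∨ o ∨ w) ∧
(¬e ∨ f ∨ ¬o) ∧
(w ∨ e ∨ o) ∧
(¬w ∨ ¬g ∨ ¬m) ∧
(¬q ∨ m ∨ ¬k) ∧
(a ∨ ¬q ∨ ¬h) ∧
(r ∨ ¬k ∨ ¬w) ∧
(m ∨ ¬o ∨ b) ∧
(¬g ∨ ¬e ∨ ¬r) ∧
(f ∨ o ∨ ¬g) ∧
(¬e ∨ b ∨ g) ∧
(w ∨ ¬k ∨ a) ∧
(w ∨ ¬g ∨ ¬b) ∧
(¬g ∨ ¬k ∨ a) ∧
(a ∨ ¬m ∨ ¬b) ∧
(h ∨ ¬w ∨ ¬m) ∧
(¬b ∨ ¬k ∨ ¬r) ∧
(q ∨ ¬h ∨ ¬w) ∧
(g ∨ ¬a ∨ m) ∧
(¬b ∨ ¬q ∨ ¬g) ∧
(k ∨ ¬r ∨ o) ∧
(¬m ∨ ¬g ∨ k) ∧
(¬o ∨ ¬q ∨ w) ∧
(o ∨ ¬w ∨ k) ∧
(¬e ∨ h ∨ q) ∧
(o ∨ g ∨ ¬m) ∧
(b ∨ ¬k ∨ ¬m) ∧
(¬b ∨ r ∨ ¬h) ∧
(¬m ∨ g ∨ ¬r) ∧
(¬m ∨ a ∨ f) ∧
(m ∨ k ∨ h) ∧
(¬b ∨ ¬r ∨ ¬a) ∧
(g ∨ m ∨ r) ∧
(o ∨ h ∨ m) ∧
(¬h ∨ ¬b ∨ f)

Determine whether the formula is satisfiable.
No

No, the formula is not satisfiable.

No assignment of truth values to the variables can make all 60 clauses true simultaneously.

The formula is UNSAT (unsatisfiable).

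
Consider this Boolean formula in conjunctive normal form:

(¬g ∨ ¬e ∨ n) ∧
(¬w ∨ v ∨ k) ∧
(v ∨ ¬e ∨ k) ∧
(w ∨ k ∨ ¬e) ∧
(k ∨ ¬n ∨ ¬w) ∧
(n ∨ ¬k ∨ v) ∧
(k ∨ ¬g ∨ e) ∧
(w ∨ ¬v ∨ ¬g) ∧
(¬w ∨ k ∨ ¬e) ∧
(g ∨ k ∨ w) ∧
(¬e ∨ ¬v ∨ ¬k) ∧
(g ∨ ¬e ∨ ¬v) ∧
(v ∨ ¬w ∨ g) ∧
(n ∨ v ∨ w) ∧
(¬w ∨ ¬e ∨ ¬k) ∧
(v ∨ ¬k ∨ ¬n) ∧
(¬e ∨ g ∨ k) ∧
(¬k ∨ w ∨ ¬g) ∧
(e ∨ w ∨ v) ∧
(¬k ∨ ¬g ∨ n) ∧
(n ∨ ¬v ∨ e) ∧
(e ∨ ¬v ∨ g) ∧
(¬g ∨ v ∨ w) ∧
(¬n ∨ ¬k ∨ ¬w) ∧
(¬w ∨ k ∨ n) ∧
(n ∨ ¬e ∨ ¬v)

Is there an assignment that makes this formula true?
No

No, the formula is not satisfiable.

No assignment of truth values to the variables can make all 26 clauses true simultaneously.

The formula is UNSAT (unsatisfiable).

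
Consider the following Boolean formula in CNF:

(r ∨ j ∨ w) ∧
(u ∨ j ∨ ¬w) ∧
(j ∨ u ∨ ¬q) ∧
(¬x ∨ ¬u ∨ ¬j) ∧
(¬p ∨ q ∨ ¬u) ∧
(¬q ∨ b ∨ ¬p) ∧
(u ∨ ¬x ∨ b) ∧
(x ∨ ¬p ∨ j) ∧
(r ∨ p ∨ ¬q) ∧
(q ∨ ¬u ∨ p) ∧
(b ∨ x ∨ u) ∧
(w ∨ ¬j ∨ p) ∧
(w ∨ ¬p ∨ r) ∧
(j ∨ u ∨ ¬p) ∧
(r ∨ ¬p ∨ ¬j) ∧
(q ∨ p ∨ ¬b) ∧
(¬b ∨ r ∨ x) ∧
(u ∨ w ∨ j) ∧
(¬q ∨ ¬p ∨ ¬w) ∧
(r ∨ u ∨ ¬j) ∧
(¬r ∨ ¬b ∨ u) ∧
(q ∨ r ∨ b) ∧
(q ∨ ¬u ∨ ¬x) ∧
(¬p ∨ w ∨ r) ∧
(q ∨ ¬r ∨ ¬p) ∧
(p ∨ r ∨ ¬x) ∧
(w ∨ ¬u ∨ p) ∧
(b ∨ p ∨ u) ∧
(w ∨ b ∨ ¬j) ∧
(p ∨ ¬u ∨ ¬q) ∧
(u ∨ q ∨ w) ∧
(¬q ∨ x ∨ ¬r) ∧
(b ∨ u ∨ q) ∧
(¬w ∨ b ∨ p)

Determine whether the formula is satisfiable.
Yes

Yes, the formula is satisfiable.

One satisfying assignment is: q=True, u=True, r=True, w=False, b=True, j=False, p=True, x=True

Verification: With this assignment, all 34 clauses evaluate to true.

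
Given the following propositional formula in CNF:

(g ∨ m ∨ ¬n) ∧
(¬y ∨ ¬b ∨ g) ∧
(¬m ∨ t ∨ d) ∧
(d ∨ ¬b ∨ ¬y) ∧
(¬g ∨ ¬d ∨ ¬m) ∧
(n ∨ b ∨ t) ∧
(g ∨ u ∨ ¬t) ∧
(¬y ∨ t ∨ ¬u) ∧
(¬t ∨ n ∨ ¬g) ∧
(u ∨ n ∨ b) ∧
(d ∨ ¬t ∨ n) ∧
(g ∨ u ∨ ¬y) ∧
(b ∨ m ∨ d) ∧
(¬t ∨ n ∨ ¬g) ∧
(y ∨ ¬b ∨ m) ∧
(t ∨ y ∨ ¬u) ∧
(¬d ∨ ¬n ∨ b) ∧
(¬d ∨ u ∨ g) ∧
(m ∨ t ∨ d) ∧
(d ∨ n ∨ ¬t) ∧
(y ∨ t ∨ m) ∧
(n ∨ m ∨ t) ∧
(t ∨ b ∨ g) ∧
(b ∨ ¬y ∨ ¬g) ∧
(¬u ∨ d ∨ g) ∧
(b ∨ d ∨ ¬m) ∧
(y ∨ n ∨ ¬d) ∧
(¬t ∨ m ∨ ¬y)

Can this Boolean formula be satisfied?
Yes

Yes, the formula is satisfiable.

One satisfying assignment is: t=False, g=True, m=False, y=True, d=True, n=True, b=True, u=False

Verification: With this assignment, all 28 clauses evaluate to true.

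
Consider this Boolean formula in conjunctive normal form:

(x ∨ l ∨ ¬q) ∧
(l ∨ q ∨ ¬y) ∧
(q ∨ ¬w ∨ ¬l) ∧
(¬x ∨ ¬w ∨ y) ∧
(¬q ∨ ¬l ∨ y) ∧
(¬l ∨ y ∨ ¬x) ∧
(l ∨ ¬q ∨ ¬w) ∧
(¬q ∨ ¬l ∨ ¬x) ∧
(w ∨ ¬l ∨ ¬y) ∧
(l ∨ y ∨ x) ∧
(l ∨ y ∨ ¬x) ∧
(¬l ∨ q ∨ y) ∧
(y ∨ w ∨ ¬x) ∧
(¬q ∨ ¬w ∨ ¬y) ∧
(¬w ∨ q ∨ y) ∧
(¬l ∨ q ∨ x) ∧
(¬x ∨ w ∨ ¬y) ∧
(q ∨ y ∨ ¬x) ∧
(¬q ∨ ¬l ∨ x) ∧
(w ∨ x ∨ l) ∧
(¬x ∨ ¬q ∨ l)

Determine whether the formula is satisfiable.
No

No, the formula is not satisfiable.

No assignment of truth values to the variables can make all 21 clauses true simultaneously.

The formula is UNSAT (unsatisfiable).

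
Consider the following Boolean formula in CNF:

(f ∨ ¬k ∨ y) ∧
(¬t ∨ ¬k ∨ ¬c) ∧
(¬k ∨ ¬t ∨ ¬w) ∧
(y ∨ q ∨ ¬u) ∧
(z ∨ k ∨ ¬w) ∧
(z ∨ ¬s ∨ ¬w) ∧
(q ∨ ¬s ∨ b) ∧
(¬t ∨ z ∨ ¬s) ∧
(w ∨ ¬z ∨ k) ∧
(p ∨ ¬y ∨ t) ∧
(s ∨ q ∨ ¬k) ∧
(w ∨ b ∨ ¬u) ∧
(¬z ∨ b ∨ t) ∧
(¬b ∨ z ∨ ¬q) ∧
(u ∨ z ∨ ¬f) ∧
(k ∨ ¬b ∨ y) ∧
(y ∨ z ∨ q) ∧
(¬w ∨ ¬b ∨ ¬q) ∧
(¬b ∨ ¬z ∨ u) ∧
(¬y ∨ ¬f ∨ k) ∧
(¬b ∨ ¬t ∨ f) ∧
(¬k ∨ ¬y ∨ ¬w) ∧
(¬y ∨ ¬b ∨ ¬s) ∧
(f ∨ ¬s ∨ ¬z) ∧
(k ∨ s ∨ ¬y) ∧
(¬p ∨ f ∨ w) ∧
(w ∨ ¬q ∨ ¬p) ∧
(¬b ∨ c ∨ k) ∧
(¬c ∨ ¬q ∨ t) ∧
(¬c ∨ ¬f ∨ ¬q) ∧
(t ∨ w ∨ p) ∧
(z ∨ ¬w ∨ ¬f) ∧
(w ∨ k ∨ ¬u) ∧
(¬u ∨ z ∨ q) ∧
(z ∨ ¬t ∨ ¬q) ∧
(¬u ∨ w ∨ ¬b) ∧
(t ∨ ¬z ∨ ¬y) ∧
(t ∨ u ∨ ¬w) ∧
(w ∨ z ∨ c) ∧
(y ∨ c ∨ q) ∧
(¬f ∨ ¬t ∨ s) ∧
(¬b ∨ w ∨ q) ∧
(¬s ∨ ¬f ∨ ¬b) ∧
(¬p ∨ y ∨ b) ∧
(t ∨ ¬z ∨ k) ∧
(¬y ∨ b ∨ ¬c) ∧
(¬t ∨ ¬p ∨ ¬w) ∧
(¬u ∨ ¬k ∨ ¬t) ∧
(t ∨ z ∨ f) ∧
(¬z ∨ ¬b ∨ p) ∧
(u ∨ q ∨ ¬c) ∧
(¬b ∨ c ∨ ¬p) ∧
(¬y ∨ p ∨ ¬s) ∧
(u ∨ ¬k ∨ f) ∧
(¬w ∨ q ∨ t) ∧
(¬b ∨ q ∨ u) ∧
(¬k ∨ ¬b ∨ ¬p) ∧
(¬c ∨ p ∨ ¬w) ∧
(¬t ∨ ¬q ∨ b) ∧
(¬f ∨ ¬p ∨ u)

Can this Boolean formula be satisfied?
No

No, the formula is not satisfiable.

No assignment of truth values to the variables can make all 60 clauses true simultaneously.

The formula is UNSAT (unsatisfiable).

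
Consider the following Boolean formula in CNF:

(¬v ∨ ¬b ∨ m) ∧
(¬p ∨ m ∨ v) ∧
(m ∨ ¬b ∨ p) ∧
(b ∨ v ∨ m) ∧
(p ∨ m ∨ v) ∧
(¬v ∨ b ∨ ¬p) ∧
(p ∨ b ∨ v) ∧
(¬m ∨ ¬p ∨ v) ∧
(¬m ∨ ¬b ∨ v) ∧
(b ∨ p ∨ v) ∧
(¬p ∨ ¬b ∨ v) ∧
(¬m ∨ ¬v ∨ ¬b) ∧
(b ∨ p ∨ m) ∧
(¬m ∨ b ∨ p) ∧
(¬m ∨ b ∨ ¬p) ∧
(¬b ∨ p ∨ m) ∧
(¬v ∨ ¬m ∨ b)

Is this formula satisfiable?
No

No, the formula is not satisfiable.

No assignment of truth values to the variables can make all 17 clauses true simultaneously.

The formula is UNSAT (unsatisfiable).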